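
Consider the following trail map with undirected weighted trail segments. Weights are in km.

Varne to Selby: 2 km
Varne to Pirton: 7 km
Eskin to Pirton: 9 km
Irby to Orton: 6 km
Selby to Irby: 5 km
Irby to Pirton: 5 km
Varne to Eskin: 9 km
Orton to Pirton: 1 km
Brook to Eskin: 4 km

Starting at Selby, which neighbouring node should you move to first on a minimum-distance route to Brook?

Enumerating some paths:
Selby - Irby - Orton - Pirton - Eskin - Brook: 5+6+1+9+4 = 25
Selby - Varne - Pirton - Eskin - Brook: 2+7+9+4 = 22
Selby - Irby - Pirton - Eskin - Brook: 5+5+9+4 = 23
Selby - Varne - Eskin - Brook: 2+9+4 = 15
The minimum is 15 km via Selby - Varne - Eskin - Brook.
So from Selby the first move is to Varne.

Varne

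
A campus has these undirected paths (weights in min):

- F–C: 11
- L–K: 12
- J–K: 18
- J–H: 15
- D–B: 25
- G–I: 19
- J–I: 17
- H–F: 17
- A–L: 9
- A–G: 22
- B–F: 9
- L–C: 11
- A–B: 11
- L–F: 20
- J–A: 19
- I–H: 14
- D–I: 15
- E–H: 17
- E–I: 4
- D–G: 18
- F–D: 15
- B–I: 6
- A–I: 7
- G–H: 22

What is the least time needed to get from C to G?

Running Dijkstra from C:
C: 0
F: 11  (via C)
L: 11  (via C)
A: 20  (via L)
B: 20  (via F)
K: 23  (via L)
D: 26  (via F)
I: 26  (via B)
H: 28  (via F)
E: 30  (via I)
J: 39  (via A)
G: 42  (via A)
Shortest route: C–L–A–G = 42 min.

42 min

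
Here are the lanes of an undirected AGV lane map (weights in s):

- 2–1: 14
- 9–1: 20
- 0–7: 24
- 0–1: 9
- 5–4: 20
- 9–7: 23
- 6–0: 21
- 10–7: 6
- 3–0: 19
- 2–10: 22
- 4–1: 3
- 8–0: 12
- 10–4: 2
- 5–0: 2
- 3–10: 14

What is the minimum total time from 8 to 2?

Shortest distances from 8:
8: 0
0: 12  (via 8)
5: 14  (via 0)
1: 21  (via 0)
4: 24  (via 1)
10: 26  (via 4)
3: 31  (via 0)
7: 32  (via 10)
6: 33  (via 0)
2: 35  (via 1)
Shortest route: 8 → 0 → 1 → 2 = 35 s.

35 s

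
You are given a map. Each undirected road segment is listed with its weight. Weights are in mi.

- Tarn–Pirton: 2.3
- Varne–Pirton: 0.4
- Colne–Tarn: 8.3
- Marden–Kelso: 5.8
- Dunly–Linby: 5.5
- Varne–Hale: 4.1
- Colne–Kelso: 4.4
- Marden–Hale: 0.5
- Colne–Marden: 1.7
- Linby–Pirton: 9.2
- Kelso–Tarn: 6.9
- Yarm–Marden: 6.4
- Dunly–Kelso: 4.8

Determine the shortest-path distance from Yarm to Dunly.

Shortest distances from Yarm:
Yarm: 0
Marden: 6.4  (via Yarm)
Hale: 6.9  (via Marden)
Colne: 8.1  (via Marden)
Varne: 11  (via Hale)
Pirton: 11.4  (via Varne)
Kelso: 12.2  (via Marden)
Tarn: 13.7  (via Pirton)
Dunly: 17  (via Kelso)
Shortest route: Yarm–Marden–Kelso–Dunly = 17 mi.

17 mi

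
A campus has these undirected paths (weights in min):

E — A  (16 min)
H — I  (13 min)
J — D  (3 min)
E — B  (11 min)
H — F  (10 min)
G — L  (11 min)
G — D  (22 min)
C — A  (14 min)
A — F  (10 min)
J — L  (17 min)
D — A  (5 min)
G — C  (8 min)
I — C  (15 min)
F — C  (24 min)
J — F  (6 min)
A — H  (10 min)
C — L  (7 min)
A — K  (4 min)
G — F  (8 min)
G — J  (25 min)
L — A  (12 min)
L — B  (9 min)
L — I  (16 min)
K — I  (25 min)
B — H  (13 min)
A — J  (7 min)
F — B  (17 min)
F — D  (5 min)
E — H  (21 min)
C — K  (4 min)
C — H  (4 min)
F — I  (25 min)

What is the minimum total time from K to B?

Compare a few routes:
K–C–H–B: 4+4+13 = 21
K–C–L–B: 4+7+9 = 20
The minimum is 20 min via K–C–L–B.

20 min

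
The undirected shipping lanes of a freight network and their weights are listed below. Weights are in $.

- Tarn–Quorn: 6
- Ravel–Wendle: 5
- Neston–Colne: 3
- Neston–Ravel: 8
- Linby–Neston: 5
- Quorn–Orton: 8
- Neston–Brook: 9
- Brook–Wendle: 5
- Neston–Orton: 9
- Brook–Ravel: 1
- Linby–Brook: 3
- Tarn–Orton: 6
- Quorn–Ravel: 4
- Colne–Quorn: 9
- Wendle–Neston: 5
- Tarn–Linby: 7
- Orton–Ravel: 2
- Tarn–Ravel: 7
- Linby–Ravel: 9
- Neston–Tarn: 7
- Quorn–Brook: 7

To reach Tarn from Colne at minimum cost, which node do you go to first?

Enumerating some paths:
Colne - Neston - Tarn: 3+7 = 10
Colne - Quorn - Tarn: 9+6 = 15
The minimum is $10 via Colne - Neston - Tarn.
So from Colne the first move is to Neston.

Neston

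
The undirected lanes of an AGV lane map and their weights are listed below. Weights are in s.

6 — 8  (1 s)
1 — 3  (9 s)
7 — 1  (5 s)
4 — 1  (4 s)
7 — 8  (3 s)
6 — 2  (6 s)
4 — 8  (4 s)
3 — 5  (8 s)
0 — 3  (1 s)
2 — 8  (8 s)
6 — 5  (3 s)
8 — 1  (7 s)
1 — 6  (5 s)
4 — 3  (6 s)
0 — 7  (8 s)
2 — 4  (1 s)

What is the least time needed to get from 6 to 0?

12 s

Running Dijkstra from 6:
6: 0
8: 1  (via 6)
5: 3  (via 6)
7: 4  (via 8)
1: 5  (via 6)
4: 5  (via 8)
2: 6  (via 6)
3: 11  (via 5)
0: 12  (via 7)
Shortest route: 6 → 8 → 7 → 0 = 12 s.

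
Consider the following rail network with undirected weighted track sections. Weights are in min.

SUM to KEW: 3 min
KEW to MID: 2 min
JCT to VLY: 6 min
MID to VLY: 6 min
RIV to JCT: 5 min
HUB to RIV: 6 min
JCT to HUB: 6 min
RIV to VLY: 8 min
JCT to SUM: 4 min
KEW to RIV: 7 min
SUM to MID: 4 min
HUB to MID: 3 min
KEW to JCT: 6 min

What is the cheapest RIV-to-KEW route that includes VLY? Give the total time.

Shortest RIV→VLY: RIV–VLY = 8
Best VLY to KEW: VLY–MID–KEW costing 8
Total via VLY: 8 + 8 = 16 min.

16 min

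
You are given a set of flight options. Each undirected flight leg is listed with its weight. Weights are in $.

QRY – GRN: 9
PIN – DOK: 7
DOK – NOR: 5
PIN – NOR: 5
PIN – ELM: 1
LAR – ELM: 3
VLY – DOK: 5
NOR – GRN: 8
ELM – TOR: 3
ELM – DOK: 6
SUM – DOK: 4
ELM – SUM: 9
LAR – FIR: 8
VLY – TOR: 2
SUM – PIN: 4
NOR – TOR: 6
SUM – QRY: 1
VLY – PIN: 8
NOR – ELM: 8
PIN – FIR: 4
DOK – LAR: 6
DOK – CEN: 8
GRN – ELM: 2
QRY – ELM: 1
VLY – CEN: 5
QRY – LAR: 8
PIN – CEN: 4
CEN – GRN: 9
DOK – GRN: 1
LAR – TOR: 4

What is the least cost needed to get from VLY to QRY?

Settle nodes by increasing distance from VLY:
VLY: 0
TOR: 2  (via VLY)
CEN: 5  (via VLY)
DOK: 5  (via VLY)
ELM: 5  (via TOR)
LAR: 6  (via TOR)
QRY: 6  (via ELM)
Shortest route: VLY–TOR–ELM–QRY = $6.

$6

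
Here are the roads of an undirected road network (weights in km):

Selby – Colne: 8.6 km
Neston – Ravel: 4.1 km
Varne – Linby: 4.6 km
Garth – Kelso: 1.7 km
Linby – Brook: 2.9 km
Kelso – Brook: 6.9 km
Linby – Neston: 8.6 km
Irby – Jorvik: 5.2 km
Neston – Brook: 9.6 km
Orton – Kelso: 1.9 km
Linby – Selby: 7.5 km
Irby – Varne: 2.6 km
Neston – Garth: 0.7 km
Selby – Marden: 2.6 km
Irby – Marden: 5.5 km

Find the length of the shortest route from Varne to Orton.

Running Dijkstra from Varne:
Varne: 0
Irby: 2.6  (via Varne)
Linby: 4.6  (via Varne)
Brook: 7.5  (via Linby)
Jorvik: 7.8  (via Irby)
Marden: 8.1  (via Irby)
Selby: 10.7  (via Marden)
Neston: 13.2  (via Linby)
Garth: 13.9  (via Neston)
Kelso: 14.4  (via Brook)
Orton: 16.3  (via Kelso)
Shortest route: Varne → Linby → Brook → Kelso → Orton = 16.3 km.

16.3 km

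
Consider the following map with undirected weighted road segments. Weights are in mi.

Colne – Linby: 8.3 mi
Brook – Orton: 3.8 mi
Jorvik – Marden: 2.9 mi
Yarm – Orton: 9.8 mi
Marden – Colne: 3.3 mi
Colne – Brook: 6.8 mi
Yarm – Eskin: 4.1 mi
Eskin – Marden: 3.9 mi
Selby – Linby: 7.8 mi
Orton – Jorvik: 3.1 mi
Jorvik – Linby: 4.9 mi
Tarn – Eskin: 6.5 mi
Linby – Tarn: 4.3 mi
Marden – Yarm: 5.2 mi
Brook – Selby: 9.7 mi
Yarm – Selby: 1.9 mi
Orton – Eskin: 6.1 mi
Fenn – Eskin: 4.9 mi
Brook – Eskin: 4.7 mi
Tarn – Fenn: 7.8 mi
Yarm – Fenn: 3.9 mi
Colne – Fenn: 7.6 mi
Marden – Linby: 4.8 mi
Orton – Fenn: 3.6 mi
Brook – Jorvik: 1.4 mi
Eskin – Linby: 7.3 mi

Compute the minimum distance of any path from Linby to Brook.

Candidate routes:
Linby–Jorvik–Orton–Brook: 4.9+3.1+3.8 = 11.8
Linby–Jorvik–Brook: 4.9+1.4 = 6.3
Linby–Marden–Jorvik–Brook: 4.8+2.9+1.4 = 9.1
Cheapest is Linby–Jorvik–Brook at 6.3 mi.

6.3 mi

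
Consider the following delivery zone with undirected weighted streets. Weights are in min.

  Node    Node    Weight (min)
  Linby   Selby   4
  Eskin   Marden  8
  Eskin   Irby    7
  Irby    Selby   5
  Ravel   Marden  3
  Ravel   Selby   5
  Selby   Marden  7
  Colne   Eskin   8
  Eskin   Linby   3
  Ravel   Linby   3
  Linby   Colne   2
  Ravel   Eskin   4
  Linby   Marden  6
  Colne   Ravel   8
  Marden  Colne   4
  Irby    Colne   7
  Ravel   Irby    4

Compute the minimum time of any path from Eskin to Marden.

7 min

Settle nodes by increasing distance from Eskin:
Eskin: 0
Linby: 3  (via Eskin)
Ravel: 4  (via Eskin)
Colne: 5  (via Linby)
Marden: 7  (via Ravel)
Shortest route: Eskin–Ravel–Marden = 7 min.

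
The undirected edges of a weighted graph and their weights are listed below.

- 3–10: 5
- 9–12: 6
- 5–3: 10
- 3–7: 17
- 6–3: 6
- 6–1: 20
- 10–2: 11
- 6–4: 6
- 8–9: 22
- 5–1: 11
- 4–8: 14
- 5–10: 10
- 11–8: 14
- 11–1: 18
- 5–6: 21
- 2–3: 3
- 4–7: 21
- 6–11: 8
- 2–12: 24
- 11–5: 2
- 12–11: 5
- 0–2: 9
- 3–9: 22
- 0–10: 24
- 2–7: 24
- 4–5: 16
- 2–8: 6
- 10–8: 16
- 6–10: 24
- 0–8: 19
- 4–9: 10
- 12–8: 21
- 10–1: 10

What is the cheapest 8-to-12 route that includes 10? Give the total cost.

31

Shortest 8→10: 8–2–3–10 = 14
Shortest 10→12: 10–5–11–12 = 17
Total via 10: 14 + 17 = 31.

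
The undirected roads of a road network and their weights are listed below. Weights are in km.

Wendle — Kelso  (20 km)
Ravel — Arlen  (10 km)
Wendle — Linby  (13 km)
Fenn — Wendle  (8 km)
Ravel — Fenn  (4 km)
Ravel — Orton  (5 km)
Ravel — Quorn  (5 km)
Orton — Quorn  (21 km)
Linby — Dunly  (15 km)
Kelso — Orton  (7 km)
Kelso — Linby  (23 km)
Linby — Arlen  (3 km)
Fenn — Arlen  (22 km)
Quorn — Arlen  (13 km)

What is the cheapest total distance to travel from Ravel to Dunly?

28 km

Compare a few routes:
Ravel–Quorn–Arlen–Linby–Dunly: 5+13+3+15 = 36
Ravel–Arlen–Linby–Dunly: 10+3+15 = 28
Ravel–Fenn–Arlen–Linby–Dunly: 4+22+3+15 = 44
Ravel–Fenn–Wendle–Linby–Dunly: 4+8+13+15 = 40
The minimum is 28 km via Ravel–Arlen–Linby–Dunly.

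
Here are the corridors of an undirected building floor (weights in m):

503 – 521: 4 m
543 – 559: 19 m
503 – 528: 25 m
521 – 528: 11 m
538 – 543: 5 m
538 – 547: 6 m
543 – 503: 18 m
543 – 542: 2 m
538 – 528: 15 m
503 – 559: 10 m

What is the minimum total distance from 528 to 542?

22 m

Enumerating some paths:
528 → 538 → 543 → 542: 15+5+2 = 22
528 → 521 → 503 → 543 → 542: 11+4+18+2 = 35
528 → 503 → 543 → 542: 25+18+2 = 45
528 → 521 → 503 → 559 → 543 → 542: 11+4+10+19+2 = 46
The minimum is 22 m via 528 → 538 → 543 → 542.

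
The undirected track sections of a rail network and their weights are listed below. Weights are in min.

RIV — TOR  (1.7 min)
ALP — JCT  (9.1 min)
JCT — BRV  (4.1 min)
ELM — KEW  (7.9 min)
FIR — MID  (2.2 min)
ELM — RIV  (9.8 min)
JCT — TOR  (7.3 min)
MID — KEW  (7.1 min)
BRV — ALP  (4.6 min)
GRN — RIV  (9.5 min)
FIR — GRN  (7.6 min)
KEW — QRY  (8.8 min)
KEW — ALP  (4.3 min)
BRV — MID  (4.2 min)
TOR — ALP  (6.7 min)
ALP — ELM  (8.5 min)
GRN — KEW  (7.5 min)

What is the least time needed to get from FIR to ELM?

Running Dijkstra from FIR:
FIR: 0
MID: 2.2  (via FIR)
BRV: 6.4  (via MID)
GRN: 7.6  (via FIR)
KEW: 9.3  (via MID)
JCT: 10.5  (via BRV)
ALP: 11  (via BRV)
RIV: 17.1  (via GRN)
ELM: 17.2  (via KEW)
Shortest route: FIR–MID–KEW–ELM = 17.2 min.

17.2 min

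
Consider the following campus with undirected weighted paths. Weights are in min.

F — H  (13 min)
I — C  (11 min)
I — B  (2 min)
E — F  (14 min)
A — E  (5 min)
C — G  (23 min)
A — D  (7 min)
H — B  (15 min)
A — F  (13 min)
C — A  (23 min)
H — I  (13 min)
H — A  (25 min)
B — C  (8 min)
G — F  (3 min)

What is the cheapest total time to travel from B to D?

38 min

Candidate routes:
B → C → A → D: 8+23+7 = 38
B → H → A → D: 15+25+7 = 47
B → I → C → A → D: 2+11+23+7 = 43
B → I → H → A → D: 2+13+25+7 = 47
Cheapest is B → C → A → D at 38 min.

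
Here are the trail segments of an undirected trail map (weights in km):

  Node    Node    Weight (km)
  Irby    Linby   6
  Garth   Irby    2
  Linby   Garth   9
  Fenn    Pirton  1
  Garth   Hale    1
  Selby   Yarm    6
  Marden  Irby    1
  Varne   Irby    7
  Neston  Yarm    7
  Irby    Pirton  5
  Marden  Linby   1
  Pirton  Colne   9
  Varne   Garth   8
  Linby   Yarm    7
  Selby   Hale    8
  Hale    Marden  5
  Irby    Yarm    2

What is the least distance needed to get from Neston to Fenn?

Candidate routes:
Neston → Yarm → Linby → Marden → Hale → Garth → Irby → Pirton → Fenn: 7+7+1+5+1+2+5+1 = 29
Neston → Yarm → Linby → Irby → Pirton → Fenn: 7+7+6+5+1 = 26
Neston → Yarm → Linby → Marden → Irby → Pirton → Fenn: 7+7+1+1+5+1 = 22
Neston → Yarm → Irby → Pirton → Fenn: 7+2+5+1 = 15
The minimum is 15 km via Neston → Yarm → Irby → Pirton → Fenn.

15 km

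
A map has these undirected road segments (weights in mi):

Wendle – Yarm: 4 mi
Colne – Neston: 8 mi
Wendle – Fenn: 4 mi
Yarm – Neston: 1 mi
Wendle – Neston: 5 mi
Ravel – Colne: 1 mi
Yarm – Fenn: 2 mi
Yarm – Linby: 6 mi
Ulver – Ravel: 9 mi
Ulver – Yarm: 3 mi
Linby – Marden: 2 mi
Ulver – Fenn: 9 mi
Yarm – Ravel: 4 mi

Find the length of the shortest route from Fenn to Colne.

Candidate routes:
Fenn - Yarm - Ravel - Colne: 2+4+1 = 7
Fenn - Yarm - Neston - Colne: 2+1+8 = 11
Cheapest is Fenn - Yarm - Ravel - Colne at 7 mi.

7 mi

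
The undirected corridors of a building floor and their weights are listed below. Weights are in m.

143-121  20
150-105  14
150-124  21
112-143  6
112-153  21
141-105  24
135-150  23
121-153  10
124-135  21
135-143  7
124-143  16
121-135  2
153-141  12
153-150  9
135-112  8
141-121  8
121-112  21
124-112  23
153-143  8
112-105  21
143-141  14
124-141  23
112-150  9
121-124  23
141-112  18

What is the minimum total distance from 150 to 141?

21 m

Compare a few routes:
150 → 112 → 135 → 121 → 141: 9+8+2+8 = 27
150 → 153 → 141: 9+12 = 21
150 → 112 → 141: 9+18 = 27
150 → 153 → 121 → 141: 9+10+8 = 27
The minimum is 21 m via 150 → 153 → 141.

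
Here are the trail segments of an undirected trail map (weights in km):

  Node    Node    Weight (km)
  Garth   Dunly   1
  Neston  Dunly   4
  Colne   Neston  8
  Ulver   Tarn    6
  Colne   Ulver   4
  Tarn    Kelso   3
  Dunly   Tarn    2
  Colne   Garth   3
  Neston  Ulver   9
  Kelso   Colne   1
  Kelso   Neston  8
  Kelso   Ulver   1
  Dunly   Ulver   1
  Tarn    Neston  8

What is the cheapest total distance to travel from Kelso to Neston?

6 km

Running Dijkstra from Kelso:
Kelso: 0
Ulver: 1  (via Kelso)
Colne: 1  (via Kelso)
Dunly: 2  (via Ulver)
Garth: 3  (via Dunly)
Tarn: 3  (via Kelso)
Neston: 6  (via Dunly)
Shortest route: Kelso → Ulver → Dunly → Neston = 6 km.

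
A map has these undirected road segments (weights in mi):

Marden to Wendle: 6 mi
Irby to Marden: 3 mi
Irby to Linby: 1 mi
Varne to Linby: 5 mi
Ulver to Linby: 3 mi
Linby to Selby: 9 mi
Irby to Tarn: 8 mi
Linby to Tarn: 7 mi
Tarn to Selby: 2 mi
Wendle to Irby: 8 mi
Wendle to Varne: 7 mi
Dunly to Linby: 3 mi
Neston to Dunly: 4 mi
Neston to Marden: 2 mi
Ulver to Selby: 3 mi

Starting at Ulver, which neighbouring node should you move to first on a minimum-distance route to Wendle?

Linby

Enumerating some paths:
Ulver → Linby → Irby → Wendle: 3+1+8 = 12
Ulver → Linby → Irby → Marden → Wendle: 3+1+3+6 = 13
The minimum is 12 mi via Ulver → Linby → Irby → Wendle.
So from Ulver the first move is to Linby.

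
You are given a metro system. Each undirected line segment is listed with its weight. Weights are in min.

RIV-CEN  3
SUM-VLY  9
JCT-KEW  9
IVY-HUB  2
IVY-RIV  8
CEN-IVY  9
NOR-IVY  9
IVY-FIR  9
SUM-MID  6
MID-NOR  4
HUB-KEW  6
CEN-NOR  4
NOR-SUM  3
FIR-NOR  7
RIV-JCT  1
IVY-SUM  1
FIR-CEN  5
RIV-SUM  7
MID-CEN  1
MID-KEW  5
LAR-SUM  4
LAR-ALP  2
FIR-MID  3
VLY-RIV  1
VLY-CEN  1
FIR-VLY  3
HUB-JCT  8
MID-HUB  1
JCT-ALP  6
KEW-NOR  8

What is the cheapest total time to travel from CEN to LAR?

Settle nodes by increasing distance from CEN:
CEN: 0
VLY: 1  (via CEN)
MID: 1  (via CEN)
RIV: 2  (via VLY)
HUB: 2  (via MID)
JCT: 3  (via RIV)
IVY: 4  (via HUB)
FIR: 4  (via VLY)
NOR: 4  (via CEN)
SUM: 5  (via IVY)
KEW: 6  (via MID)
ALP: 9  (via JCT)
LAR: 9  (via SUM)
Shortest route: CEN → MID → HUB → IVY → SUM → LAR = 9 min.

9 min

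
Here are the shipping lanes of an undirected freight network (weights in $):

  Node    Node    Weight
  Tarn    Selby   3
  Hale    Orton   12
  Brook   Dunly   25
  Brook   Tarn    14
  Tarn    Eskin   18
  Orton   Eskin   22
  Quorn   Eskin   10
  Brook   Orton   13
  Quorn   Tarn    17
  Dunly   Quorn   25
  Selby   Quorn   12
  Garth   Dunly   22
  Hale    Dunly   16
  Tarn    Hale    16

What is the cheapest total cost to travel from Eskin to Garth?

$57

Settle nodes by increasing distance from Eskin:
Eskin: 0
Quorn: 10  (via Eskin)
Tarn: 18  (via Eskin)
Selby: 21  (via Tarn)
Orton: 22  (via Eskin)
Brook: 32  (via Tarn)
Hale: 34  (via Tarn)
Dunly: 35  (via Quorn)
Garth: 57  (via Dunly)
Shortest route: Eskin–Quorn–Dunly–Garth = $57.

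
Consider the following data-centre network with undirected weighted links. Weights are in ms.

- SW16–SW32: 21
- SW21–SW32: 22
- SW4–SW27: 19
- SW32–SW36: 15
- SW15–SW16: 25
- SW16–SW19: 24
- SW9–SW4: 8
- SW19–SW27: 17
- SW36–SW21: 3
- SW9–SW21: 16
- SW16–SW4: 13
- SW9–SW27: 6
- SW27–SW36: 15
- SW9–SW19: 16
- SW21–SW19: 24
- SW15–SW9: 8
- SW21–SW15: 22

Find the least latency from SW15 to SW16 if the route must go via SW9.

29 ms

Shortest SW15→SW9: SW15–SW9 = 8
Shortest SW9→SW16: SW9–SW4–SW16 = 21
Total via SW9: 8 + 21 = 29 ms.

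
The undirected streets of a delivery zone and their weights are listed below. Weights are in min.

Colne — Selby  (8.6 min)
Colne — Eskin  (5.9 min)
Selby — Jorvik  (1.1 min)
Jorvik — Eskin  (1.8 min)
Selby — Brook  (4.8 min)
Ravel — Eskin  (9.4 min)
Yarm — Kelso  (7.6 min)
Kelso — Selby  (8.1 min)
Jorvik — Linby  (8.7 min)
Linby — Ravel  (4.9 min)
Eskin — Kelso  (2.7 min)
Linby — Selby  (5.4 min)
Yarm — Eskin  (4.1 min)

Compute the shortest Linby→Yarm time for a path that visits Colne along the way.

Best Linby to Colne: Linby–Selby–Colne costing 14
Shortest Colne→Yarm: Colne–Eskin–Yarm = 10
Total via Colne: 14 + 10 = 24 min.

24 min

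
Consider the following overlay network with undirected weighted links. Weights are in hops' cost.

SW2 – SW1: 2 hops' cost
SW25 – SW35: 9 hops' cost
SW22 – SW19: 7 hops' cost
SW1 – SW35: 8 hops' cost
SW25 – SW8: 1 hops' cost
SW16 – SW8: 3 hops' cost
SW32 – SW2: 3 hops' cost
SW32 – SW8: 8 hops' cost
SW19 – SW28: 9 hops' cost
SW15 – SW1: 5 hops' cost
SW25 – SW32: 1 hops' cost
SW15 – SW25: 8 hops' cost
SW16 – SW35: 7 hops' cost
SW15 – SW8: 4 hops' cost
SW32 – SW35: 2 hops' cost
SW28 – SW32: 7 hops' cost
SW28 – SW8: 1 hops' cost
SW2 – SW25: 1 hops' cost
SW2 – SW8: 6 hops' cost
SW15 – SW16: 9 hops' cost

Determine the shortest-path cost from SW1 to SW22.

21 hops' cost

Compare a few routes:
SW1–SW2–SW25–SW8–SW28–SW19–SW22: 2+1+1+1+9+7 = 21
SW1–SW2–SW32–SW25–SW8–SW28–SW19–SW22: 2+3+1+1+1+9+7 = 24
Cheapest is SW1–SW2–SW25–SW8–SW28–SW19–SW22 at 21 hops' cost.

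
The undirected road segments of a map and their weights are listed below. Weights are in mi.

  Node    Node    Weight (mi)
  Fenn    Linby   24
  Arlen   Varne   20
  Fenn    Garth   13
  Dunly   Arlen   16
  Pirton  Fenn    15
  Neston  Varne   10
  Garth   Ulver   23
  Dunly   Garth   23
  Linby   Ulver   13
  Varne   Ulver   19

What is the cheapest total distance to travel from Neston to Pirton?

Shortest distances from Neston:
Neston: 0
Varne: 10  (via Neston)
Ulver: 29  (via Varne)
Arlen: 30  (via Varne)
Linby: 42  (via Ulver)
Dunly: 46  (via Arlen)
Garth: 52  (via Ulver)
Fenn: 65  (via Garth)
Pirton: 80  (via Fenn)
Shortest route: Neston–Varne–Ulver–Garth–Fenn–Pirton = 80 mi.

80 mi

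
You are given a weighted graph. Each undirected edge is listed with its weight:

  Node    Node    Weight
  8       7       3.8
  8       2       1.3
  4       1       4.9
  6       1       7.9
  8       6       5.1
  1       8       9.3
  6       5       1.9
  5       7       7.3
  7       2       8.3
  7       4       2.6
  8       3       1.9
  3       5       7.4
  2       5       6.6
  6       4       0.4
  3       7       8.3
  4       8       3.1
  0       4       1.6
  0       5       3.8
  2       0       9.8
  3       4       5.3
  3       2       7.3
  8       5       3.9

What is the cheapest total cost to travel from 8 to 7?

Shortest distances from 8:
8: 0
2: 1.3  (via 8)
3: 1.9  (via 8)
4: 3.1  (via 8)
6: 3.5  (via 4)
7: 3.8  (via 8)
Shortest route: 8 → 7 = 3.8.

3.8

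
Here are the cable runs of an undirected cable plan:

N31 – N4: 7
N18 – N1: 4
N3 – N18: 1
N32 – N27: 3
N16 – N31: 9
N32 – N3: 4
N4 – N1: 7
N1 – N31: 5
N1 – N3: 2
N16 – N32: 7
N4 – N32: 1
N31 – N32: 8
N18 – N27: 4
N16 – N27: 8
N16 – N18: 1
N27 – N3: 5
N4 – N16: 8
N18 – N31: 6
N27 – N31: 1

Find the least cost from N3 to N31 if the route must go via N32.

Shortest N3→N32: N3 → N32 = 4
Best N32 to N31: N32 → N27 → N31 costing 4
Total via N32: 4 + 4 = 8.

8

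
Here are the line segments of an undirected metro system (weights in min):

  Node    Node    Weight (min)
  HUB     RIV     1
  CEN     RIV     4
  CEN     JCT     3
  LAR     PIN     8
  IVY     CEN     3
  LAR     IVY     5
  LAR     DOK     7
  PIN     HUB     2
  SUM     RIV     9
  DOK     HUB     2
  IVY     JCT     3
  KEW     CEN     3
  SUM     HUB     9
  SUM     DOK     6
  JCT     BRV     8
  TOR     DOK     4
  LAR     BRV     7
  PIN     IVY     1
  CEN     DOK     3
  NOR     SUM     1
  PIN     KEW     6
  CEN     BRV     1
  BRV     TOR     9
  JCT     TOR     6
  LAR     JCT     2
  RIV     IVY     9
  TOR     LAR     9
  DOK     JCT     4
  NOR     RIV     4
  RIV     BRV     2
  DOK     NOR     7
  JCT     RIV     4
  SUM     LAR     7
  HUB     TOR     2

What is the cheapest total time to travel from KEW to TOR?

9 min

Enumerating some paths:
KEW–CEN–DOK–TOR: 3+3+4 = 10
KEW–CEN–DOK–HUB–TOR: 3+3+2+2 = 10
KEW–CEN–BRV–RIV–HUB–TOR: 3+1+2+1+2 = 9
The minimum is 9 min via KEW–CEN–BRV–RIV–HUB–TOR.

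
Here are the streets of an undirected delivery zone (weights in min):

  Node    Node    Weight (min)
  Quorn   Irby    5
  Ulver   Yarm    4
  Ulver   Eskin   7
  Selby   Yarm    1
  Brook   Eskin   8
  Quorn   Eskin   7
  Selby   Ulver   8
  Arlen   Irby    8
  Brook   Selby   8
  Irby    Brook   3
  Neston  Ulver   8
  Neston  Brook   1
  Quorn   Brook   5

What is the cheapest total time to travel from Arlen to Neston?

Running Dijkstra from Arlen:
Arlen: 0
Irby: 8  (via Arlen)
Brook: 11  (via Irby)
Neston: 12  (via Brook)
Shortest route: Arlen → Irby → Brook → Neston = 12 min.

12 min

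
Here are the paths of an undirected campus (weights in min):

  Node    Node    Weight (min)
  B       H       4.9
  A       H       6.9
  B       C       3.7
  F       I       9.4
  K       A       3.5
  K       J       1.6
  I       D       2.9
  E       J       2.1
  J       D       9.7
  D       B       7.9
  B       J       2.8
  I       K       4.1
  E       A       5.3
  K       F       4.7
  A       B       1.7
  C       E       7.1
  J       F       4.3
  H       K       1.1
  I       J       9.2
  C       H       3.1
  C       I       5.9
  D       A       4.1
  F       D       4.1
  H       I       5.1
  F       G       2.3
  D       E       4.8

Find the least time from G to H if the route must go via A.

Shortest G→A: G–F–D–A = 10.5
Shortest A→H: A–K–H = 4.6
Total via A: 10.5 + 4.6 = 15.1 min.

15.1 min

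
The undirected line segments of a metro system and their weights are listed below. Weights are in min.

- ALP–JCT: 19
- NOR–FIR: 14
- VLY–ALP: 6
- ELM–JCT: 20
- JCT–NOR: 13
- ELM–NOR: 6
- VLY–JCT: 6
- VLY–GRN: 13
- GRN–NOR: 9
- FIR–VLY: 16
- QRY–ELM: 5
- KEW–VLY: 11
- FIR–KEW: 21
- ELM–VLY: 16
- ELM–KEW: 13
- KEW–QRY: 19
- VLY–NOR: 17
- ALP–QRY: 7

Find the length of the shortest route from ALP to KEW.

Settle nodes by increasing distance from ALP:
ALP: 0
VLY: 6  (via ALP)
QRY: 7  (via ALP)
ELM: 12  (via QRY)
JCT: 12  (via VLY)
KEW: 17  (via VLY)
Shortest route: ALP → VLY → KEW = 17 min.

17 min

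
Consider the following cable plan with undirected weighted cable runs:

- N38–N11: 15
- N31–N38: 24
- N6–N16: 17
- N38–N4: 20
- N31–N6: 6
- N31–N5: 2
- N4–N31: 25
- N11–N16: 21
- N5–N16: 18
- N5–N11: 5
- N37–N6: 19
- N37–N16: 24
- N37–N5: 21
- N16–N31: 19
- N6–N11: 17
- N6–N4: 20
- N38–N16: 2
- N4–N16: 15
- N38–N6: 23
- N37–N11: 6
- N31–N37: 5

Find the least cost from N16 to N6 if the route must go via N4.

35

Best N16 to N4: N16 → N4 costing 15
Shortest N4→N6: N4 → N6 = 20
Total via N4: 15 + 20 = 35.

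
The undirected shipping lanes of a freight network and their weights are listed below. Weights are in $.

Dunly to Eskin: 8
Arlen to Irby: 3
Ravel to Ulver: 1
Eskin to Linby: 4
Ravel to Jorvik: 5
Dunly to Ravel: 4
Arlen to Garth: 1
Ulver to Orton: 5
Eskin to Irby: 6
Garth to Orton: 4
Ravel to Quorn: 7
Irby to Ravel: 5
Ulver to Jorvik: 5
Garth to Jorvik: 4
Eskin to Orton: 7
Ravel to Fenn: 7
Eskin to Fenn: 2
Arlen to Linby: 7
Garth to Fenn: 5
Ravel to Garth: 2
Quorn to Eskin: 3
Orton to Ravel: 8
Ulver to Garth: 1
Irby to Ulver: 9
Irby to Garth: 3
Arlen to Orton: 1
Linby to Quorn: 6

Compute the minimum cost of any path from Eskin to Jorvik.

$11

Shortest distances from Eskin:
Eskin: 0
Fenn: 2  (via Eskin)
Quorn: 3  (via Eskin)
Linby: 4  (via Eskin)
Irby: 6  (via Eskin)
Orton: 7  (via Eskin)
Garth: 7  (via Fenn)
Dunly: 8  (via Eskin)
Ulver: 8  (via Garth)
Arlen: 8  (via Orton)
Ravel: 9  (via Fenn)
Jorvik: 11  (via Garth)
Shortest route: Eskin → Fenn → Garth → Jorvik = $11.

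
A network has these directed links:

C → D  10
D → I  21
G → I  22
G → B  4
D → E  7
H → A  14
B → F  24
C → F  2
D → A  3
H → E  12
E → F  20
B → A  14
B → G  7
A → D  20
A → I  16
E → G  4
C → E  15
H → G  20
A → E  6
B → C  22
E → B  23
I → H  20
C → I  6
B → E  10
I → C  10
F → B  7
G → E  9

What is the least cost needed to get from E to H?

Settle nodes by increasing distance from E:
E: 0
G: 4  (via E)
B: 8  (via G)
F: 20  (via E)
A: 22  (via B)
I: 26  (via G)
C: 30  (via B)
D: 40  (via C)
H: 46  (via I)
Shortest route: E → G → I → H = 46.

46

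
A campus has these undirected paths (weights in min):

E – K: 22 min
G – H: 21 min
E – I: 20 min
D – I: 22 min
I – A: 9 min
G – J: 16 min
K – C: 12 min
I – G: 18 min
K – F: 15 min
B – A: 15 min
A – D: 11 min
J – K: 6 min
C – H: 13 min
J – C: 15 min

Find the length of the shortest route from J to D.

Compare a few routes:
J - G - I - A - D: 16+18+9+11 = 54
J - G - I - D: 16+18+22 = 56
Cheapest is J - G - I - A - D at 54 min.

54 min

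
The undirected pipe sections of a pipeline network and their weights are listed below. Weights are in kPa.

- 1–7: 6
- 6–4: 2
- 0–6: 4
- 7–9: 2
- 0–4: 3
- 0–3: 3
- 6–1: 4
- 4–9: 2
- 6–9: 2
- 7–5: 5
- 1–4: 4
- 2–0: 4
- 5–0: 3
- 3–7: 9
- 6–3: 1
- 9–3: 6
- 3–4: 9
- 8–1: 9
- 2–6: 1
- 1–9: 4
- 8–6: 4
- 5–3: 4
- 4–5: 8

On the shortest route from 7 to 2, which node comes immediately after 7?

Enumerating some paths:
7 → 9 → 3 → 6 → 2: 2+6+1+1 = 10
7 → 9 → 4 → 6 → 2: 2+2+2+1 = 7
7 → 9 → 6 → 2: 2+2+1 = 5
The minimum is 5 kPa via 7 → 9 → 6 → 2.
So from 7 the first move is to 9.

9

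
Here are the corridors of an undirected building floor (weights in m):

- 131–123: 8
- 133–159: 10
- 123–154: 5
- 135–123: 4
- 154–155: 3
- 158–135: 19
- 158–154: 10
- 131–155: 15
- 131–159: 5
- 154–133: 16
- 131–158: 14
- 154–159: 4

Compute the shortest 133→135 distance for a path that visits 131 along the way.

27 m

Best 133 to 131: 133–159–131 costing 15
Shortest 131→135: 131–123–135 = 12
Total via 131: 15 + 12 = 27 m.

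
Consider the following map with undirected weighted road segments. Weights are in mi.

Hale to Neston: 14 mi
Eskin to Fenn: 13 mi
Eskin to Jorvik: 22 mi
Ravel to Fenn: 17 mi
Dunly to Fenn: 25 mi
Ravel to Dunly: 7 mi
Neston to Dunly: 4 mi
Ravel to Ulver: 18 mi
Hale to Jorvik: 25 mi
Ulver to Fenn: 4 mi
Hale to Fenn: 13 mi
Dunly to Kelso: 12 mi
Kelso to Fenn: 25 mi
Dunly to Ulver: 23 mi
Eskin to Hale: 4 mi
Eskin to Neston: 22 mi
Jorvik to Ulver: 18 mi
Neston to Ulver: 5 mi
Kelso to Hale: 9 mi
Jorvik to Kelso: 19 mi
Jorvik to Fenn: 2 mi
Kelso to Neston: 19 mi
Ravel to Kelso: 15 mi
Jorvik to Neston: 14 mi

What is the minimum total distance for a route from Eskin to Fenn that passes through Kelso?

Shortest Eskin→Kelso: Eskin–Hale–Kelso = 13
Best Kelso to Fenn: Kelso–Jorvik–Fenn costing 21
Total via Kelso: 13 + 21 = 34 mi.

34 mi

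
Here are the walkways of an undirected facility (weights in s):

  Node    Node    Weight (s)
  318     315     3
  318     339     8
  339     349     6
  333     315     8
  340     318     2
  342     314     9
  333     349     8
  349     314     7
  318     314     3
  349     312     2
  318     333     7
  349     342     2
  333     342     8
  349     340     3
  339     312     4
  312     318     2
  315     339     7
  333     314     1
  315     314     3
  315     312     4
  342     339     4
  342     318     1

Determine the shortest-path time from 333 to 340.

Running Dijkstra from 333:
333: 0
314: 1  (via 333)
315: 4  (via 314)
318: 4  (via 314)
342: 5  (via 318)
312: 6  (via 318)
340: 6  (via 318)
Shortest route: 333 → 314 → 318 → 340 = 6 s.

6 s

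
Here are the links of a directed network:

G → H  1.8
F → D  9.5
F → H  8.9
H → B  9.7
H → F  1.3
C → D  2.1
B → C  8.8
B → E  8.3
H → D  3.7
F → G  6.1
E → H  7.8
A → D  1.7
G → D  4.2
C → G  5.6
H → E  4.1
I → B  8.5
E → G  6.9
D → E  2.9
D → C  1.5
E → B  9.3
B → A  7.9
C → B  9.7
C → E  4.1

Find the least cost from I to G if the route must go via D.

Best I to D: I–B–A–D costing 18.1
Best D to G: D–C–G costing 7.1
Total via D: 18.1 + 7.1 = 25.2.

25.2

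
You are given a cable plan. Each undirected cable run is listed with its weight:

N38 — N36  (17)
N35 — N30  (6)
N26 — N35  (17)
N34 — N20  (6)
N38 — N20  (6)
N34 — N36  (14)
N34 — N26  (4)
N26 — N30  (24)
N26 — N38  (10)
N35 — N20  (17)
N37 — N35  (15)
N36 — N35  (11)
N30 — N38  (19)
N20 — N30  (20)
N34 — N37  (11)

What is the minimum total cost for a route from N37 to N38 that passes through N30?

40

Best N37 to N30: N37 → N35 → N30 costing 21
Best N30 to N38: N30 → N38 costing 19
Total via N30: 21 + 19 = 40.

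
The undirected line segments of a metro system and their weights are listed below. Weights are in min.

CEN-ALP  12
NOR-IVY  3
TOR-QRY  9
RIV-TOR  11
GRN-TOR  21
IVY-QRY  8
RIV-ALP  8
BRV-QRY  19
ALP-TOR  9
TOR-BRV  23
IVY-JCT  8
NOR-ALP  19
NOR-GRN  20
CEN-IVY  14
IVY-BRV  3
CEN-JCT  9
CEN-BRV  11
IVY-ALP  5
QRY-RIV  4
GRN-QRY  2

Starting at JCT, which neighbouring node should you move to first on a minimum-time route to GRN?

IVY

Compare a few routes:
JCT–IVY–ALP–RIV–QRY–GRN: 8+5+8+4+2 = 27
JCT–IVY–QRY–GRN: 8+8+2 = 18
JCT–IVY–NOR–GRN: 8+3+20 = 31
Cheapest is JCT–IVY–QRY–GRN at 18 min.
So from JCT the first move is to IVY.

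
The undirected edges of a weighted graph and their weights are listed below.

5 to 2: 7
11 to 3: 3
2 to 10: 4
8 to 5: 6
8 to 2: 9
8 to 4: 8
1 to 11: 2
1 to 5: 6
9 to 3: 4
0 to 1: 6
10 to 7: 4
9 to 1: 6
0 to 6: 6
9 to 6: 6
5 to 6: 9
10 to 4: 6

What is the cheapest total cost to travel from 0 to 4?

Running Dijkstra from 0:
0: 0
1: 6  (via 0)
6: 6  (via 0)
11: 8  (via 1)
3: 11  (via 11)
5: 12  (via 1)
9: 12  (via 1)
8: 18  (via 5)
2: 19  (via 5)
10: 23  (via 2)
4: 26  (via 8)
Shortest route: 0 → 1 → 5 → 8 → 4 = 26.

26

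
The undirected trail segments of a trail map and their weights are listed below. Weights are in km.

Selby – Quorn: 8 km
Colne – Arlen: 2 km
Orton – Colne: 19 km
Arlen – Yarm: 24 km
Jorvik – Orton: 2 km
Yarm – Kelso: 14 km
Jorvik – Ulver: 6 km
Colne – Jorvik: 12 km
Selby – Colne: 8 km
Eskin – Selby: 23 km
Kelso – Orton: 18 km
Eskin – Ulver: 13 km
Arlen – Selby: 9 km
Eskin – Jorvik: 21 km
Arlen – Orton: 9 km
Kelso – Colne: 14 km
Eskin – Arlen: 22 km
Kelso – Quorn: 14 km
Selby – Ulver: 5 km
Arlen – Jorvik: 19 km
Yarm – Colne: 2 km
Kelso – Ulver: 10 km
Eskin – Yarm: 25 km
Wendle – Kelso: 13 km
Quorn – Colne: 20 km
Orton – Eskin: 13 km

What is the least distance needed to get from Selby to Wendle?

Running Dijkstra from Selby:
Selby: 0
Ulver: 5  (via Selby)
Colne: 8  (via Selby)
Quorn: 8  (via Selby)
Arlen: 9  (via Selby)
Yarm: 10  (via Colne)
Jorvik: 11  (via Ulver)
Orton: 13  (via Jorvik)
Kelso: 15  (via Ulver)
Eskin: 18  (via Ulver)
Wendle: 28  (via Kelso)
Shortest route: Selby → Ulver → Kelso → Wendle = 28 km.

28 km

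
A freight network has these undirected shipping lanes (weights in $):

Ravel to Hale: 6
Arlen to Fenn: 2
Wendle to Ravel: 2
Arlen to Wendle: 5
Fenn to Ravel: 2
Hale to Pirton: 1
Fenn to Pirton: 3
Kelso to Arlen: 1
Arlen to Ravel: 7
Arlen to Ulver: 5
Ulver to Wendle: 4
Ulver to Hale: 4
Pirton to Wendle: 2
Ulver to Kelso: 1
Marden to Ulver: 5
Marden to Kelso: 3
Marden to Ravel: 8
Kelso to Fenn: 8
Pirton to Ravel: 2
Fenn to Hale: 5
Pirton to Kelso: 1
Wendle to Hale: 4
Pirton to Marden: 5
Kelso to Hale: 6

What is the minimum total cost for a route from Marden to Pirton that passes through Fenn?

Shortest Marden→Fenn: Marden–Kelso–Arlen–Fenn = 6
Best Fenn to Pirton: Fenn–Pirton costing 3
Total via Fenn: 6 + 3 = $9.

$9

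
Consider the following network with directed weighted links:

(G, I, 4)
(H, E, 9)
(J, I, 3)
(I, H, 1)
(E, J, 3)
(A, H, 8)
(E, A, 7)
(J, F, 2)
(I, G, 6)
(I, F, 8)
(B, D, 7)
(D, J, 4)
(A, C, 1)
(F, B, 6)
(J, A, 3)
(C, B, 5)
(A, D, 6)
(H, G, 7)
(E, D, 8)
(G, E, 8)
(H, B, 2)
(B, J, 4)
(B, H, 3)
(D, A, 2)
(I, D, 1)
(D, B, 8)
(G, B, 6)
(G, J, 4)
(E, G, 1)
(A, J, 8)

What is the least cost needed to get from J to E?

Compare a few routes:
J–I–G–E: 3+6+8 = 17
J–I–H–E: 3+1+9 = 13
Cheapest is J–I–H–E at 13.

13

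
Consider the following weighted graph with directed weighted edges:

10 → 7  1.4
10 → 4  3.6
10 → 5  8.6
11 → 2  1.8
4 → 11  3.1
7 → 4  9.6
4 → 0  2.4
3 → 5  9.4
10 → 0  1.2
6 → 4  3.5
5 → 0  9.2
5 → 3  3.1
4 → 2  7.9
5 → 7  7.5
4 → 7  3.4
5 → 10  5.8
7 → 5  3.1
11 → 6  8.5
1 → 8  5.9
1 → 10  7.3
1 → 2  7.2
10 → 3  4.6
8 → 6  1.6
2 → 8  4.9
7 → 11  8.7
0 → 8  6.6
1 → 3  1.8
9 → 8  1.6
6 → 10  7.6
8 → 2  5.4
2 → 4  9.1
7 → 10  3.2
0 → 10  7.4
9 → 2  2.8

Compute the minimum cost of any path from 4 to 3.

9.6

Enumerating some paths:
4 → 7 → 5 → 3: 3.4+3.1+3.1 = 9.6
4 → 7 → 10 → 3: 3.4+3.2+4.6 = 11.2
4 → 0 → 10 → 3: 2.4+7.4+4.6 = 14.4
Cheapest is 4 → 7 → 5 → 3 at 9.6.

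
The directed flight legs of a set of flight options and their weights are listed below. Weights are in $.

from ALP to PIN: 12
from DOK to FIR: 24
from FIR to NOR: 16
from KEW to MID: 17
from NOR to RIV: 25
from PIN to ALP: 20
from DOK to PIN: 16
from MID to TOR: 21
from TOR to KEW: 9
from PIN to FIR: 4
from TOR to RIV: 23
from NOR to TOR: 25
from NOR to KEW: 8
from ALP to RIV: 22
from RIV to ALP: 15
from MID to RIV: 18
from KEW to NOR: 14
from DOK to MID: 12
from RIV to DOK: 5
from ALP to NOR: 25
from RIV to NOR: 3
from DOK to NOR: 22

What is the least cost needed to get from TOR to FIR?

Candidate routes:
TOR - RIV - ALP - PIN - FIR: 23+15+12+4 = 54
TOR - RIV - DOK - PIN - FIR: 23+5+16+4 = 48
TOR - RIV - DOK - FIR: 23+5+24 = 52
Cheapest is TOR - RIV - DOK - PIN - FIR at $48.

$48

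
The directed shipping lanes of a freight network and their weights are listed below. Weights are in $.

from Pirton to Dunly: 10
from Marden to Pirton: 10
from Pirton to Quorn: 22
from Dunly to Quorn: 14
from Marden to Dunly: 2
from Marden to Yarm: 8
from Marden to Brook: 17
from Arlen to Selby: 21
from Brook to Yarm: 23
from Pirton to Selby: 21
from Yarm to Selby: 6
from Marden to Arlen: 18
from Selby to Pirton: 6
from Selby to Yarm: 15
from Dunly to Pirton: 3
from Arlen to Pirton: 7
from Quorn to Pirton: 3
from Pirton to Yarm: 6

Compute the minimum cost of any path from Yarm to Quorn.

Settle nodes by increasing distance from Yarm:
Yarm: 0
Selby: 6  (via Yarm)
Pirton: 12  (via Selby)
Dunly: 22  (via Pirton)
Quorn: 34  (via Pirton)
Shortest route: Yarm–Selby–Pirton–Quorn = $34.

$34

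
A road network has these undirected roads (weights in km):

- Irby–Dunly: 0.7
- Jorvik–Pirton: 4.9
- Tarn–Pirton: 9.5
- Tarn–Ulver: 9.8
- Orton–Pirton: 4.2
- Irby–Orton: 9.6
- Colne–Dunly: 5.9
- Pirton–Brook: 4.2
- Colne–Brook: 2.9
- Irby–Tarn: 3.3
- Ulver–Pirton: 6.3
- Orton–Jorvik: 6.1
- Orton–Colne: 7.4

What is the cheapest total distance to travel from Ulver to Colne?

Settle nodes by increasing distance from Ulver:
Ulver: 0
Pirton: 6.3  (via Ulver)
Tarn: 9.8  (via Ulver)
Orton: 10.5  (via Pirton)
Brook: 10.5  (via Pirton)
Jorvik: 11.2  (via Pirton)
Irby: 13.1  (via Tarn)
Colne: 13.4  (via Brook)
Shortest route: Ulver → Pirton → Brook → Colne = 13.4 km.

13.4 km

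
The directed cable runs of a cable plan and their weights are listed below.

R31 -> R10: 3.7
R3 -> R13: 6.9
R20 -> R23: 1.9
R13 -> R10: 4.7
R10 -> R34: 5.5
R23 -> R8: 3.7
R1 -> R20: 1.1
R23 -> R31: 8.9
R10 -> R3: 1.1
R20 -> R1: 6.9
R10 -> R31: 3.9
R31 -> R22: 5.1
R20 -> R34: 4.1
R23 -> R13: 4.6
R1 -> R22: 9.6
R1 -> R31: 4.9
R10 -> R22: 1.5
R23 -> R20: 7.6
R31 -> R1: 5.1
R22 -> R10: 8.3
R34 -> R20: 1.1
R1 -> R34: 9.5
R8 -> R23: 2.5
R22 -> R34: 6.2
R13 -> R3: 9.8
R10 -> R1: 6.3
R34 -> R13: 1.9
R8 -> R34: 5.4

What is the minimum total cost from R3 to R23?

20.1

Candidate routes:
R3 - R13 - R10 - R22 - R34 - R20 - R23: 6.9+4.7+1.5+6.2+1.1+1.9 = 22.3
R3 - R13 - R10 - R34 - R20 - R23: 6.9+4.7+5.5+1.1+1.9 = 20.1
R3 - R13 - R10 - R1 - R20 - R23: 6.9+4.7+6.3+1.1+1.9 = 20.9
The minimum is 20.1 via R3 - R13 - R10 - R34 - R20 - R23.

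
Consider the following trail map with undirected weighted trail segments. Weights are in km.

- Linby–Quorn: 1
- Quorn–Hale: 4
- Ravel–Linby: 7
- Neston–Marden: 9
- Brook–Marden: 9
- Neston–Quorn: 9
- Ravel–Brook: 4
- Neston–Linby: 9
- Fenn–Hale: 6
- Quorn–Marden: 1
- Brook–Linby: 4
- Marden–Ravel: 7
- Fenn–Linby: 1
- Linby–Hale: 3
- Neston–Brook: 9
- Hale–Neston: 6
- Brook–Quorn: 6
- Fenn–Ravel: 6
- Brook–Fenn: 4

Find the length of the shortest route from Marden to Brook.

Running Dijkstra from Marden:
Marden: 0
Quorn: 1  (via Marden)
Linby: 2  (via Quorn)
Fenn: 3  (via Linby)
Hale: 5  (via Quorn)
Brook: 6  (via Linby)
Shortest route: Marden → Quorn → Linby → Brook = 6 km.

6 km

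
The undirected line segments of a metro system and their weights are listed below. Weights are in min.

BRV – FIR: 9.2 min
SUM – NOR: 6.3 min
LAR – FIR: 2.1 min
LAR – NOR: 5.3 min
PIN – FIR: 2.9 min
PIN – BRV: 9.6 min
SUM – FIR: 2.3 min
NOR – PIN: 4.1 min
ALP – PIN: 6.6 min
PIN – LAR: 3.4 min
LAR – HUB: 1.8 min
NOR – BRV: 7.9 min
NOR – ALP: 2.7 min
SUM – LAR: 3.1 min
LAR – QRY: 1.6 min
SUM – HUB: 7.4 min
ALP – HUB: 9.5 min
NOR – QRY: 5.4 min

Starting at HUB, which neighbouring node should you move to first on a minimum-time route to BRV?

LAR

Compare a few routes:
HUB → LAR → PIN → BRV: 1.8+3.4+9.6 = 14.8
HUB → LAR → FIR → BRV: 1.8+2.1+9.2 = 13.1
Cheapest is HUB → LAR → FIR → BRV at 13.1 min.
So from HUB the first move is to LAR.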